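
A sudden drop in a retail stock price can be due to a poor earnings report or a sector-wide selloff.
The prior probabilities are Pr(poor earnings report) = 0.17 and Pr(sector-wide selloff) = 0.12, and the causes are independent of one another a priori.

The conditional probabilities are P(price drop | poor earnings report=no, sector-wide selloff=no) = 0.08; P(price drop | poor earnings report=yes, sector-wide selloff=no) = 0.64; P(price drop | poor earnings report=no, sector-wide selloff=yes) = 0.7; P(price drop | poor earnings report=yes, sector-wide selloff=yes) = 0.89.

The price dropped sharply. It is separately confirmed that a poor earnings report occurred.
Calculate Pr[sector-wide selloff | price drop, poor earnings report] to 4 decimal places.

Pr[sector-wide selloff | price drop, poor earnings report] ≈ 0.1594

For the numerator, keep only sector-wide selloff=true terms: 0.89·0.12 = 0.106800
Denominator P(price drop | poor earnings report): 0.64·0.88 + 0.89·0.12 = 0.670000
P(sector-wide selloff | price drop, poor earnings report) = 0.106800/0.670000 ≈ 0.1594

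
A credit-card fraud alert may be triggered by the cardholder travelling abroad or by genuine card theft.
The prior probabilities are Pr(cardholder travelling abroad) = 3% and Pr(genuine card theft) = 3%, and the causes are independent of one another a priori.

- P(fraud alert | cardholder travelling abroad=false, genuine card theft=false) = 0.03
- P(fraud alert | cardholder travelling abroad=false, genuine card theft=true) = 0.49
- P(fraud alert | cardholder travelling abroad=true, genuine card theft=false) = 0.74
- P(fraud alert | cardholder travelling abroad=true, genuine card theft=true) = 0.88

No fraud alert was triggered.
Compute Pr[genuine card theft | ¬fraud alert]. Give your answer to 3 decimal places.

Pr[genuine card theft | ¬fraud alert] ≈ 0.016

P(¬fraud alert) = 0.97·0.97·0.97 + 0.51·0.97·0.03 + 0.26·0.03·0.97 + 0.12·0.03·0.03 = 0.912673 + 0.014841 + 0.007566 + 0.000108 = 0.935188
Of this, 0.014949 comes from 0.014841 + 0.000108 (the genuine card theft=true cases).
Hence the posterior is 0.014949/0.935188 ≈ 0.016.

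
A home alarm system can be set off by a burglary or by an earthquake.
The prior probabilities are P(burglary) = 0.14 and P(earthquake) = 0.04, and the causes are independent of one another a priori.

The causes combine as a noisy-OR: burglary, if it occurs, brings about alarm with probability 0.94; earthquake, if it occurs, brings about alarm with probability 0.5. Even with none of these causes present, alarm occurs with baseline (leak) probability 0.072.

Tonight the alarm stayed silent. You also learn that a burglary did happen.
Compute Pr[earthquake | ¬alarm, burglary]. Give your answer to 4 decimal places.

Pr[earthquake | ¬alarm, burglary] ≈ 0.0204

Under noisy-OR, P(alarm | causes) = 1 − (1−0.072)·∏(1−qᵢ) over the active causes.
For the numerator, keep only earthquake=true terms: 0.02784*0.04 = 0.001114
The normalizing constant is 0.05568*0.96 + 0.02784*0.04 = 0.054567
P(earthquake | ¬alarm, burglary) = 0.001114/0.054567 ≈ 0.0204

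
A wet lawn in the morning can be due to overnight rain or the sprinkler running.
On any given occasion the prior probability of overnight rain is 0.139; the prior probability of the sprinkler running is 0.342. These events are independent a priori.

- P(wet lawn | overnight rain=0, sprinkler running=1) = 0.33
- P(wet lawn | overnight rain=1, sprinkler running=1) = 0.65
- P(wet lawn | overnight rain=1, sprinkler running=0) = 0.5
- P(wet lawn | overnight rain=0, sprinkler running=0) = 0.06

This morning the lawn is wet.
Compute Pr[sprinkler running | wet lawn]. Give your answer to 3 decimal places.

Pr[sprinkler running | wet lawn] ≈ 0.616

By total probability over the 4 (overnight rain, sprinkler running) configurations:
  P(wet lawn) = 0.06·0.861·0.658 + 0.33·0.861·0.342 + 0.5·0.139·0.658 + 0.65·0.139·0.342
        = 0.033992 + 0.097172 + 0.045731 + 0.030900 = 0.207795
Configurations with sprinkler running contribute 0.128072, so
  P(sprinkler running | wet lawn) = 0.128072 / 0.207795 ≈ 0.616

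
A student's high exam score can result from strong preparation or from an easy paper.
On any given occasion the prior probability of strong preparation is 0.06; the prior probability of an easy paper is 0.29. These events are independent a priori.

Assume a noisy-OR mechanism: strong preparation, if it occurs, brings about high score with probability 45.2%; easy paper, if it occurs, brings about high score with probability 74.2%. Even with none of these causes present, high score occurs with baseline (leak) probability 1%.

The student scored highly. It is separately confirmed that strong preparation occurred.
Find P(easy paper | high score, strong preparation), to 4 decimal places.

Under noisy-OR, P(high score | causes) = 1 − (1−0.01)·∏(1−qᵢ) over the active causes.
P(high score | strong preparation) = 0.45748·0.71 + 0.86003·0.29 = 0.324811 + 0.249409 = 0.574220
Restricting to configurations with easy paper present: 0.86003·0.29 = 0.249409.
P(easy paper | high score, strong preparation) = 0.249409 / 0.574220 ≈ 0.4343

P(easy paper | high score, strong preparation) ≈ 0.4343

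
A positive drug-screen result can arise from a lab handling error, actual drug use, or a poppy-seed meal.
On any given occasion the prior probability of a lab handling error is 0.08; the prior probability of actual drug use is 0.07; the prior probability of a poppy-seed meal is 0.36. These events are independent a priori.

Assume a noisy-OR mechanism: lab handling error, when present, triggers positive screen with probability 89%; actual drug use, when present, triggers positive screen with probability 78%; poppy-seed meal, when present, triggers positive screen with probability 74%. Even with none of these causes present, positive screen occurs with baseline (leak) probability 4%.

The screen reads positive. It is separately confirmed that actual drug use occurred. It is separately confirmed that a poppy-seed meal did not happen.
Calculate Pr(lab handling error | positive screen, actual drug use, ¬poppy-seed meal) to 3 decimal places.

Under noisy-OR, P(positive screen | causes) = 1 − (1−0.04)·∏(1−qᵢ) over the active causes.
P(positive screen | actual drug use, ¬poppy-seed meal) = 0.7888×0.92 + 0.976768×0.08 = 0.725696 + 0.078141 = 0.803837
Of this, 0.078141 comes from 0.976768×0.08 (the lab handling error=true cases).
Hence the posterior is 0.078141/0.803837 ≈ 0.097.

Pr(lab handling error | positive screen, actual drug use, ¬poppy-seed meal) ≈ 0.097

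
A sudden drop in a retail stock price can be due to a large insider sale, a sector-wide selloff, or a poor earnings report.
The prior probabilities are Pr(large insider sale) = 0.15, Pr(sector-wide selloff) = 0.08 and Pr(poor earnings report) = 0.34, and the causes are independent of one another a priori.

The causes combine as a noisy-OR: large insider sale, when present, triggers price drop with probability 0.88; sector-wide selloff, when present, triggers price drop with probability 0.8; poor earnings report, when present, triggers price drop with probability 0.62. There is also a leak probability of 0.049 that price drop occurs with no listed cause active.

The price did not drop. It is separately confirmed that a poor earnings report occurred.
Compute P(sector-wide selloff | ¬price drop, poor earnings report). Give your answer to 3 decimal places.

Under noisy-OR, P(price drop | causes) = 1 − (1−0.049)·∏(1−qᵢ) over the active causes.
Enumerate the 4 (large insider sale, sector-wide selloff) configurations and weight by the priors:
  P(¬price drop | poor earnings report) = 0.36138×0.85×0.92 + 0.072276×0.85×0.08 + 0.043366×0.15×0.92 + 0.008673×0.15×0.08
        = 0.282599 + 0.004915 + 0.005985 + 0.000104 = 0.293603
Configurations with sector-wide selloff contribute 0.005019, so
  P(sector-wide selloff | ¬price drop, poor earnings report) = 0.005019 / 0.293603 ≈ 0.017

P(sector-wide selloff | ¬price drop, poor earnings report) ≈ 0.017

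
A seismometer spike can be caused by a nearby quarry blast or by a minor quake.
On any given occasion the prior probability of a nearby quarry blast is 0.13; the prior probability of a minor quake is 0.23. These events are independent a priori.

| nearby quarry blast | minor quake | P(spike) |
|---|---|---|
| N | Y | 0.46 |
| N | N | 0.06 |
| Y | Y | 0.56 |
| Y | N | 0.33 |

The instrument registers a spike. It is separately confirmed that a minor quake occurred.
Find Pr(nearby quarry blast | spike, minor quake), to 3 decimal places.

P(spike | minor quake) = 0.46·0.87 + 0.56·0.13 = 0.400200 + 0.072800 = 0.473000
Of this, 0.072800 comes from 0.56·0.13 (the nearby quarry blast=true cases).
P(nearby quarry blast | spike, minor quake) = 0.072800 / 0.473000 ≈ 0.154

Pr(nearby quarry blast | spike, minor quake) ≈ 0.154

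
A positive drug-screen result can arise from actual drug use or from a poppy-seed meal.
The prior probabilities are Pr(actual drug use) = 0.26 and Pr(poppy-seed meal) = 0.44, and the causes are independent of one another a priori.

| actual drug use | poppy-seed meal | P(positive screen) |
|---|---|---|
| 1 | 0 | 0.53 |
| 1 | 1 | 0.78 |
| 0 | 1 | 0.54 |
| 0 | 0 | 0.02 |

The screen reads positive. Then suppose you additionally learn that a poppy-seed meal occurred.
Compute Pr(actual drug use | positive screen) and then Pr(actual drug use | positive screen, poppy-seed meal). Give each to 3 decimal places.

Numerator (weight on configurations with actual drug use): 0.077168 + 0.089232 = 0.166400
Normalizer over all consistent configurations: 0.02·0.74·0.56 + 0.54·0.74·0.44 + 0.53·0.26·0.56 + 0.78·0.26·0.44 = 0.350512
Posterior = 0.166400 / 0.350512 ≈ 0.475

Now also conditioning on poppy-seed meal=true:
Enumerate both values of actual drug use and weight by the priors:
  P(positive screen | poppy-seed meal) = 0.54·0.74 + 0.78·0.26
        = 0.399600 + 0.202800 = 0.602400
Configurations with actual drug use contribute 0.202800, so
  P(actual drug use | positive screen, poppy-seed meal) = 0.202800 / 0.602400 ≈ 0.337
This is intercausal reasoning (explaining away): once poppy-seed meal accounts for the positive screen, actual drug use becomes less likely.

Pr(actual drug use | positive screen) ≈ 0.475; Pr(actual drug use | positive screen, poppy-seed meal) ≈ 0.337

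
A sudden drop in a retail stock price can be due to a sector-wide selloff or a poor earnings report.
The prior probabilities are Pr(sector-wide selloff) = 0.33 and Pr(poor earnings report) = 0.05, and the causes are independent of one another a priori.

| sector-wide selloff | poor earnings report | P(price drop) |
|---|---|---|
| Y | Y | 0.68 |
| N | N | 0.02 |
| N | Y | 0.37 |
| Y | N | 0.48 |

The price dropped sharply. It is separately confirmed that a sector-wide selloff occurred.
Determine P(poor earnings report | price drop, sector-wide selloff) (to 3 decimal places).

P(price drop | sector-wide selloff) = 0.48*0.95 + 0.68*0.05 = 0.456000 + 0.034000 = 0.490000
Of this, 0.034000 comes from 0.68*0.05 (the poor earnings report=true cases).
So P(poor earnings report | price drop, sector-wide selloff) = 0.034000/0.490000 ≈ 0.069.

P(poor earnings report | price drop, sector-wide selloff) ≈ 0.069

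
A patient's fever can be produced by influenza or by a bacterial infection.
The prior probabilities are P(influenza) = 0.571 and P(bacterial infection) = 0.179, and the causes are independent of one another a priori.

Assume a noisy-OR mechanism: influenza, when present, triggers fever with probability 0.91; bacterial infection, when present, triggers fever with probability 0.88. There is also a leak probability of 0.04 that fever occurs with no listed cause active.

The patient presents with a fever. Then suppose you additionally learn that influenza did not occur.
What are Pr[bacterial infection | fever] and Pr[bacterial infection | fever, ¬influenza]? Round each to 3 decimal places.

Under noisy-OR, P(fever | causes) = 1 − (1−0.04)·∏(1−qᵢ) over the active causes.
For the numerator, keep only bacterial infection=true terms: 0.067945 + 0.101149 = 0.169094
Denominator P(fever): 0.04*0.429*0.821 + 0.8848*0.429*0.179 + 0.9136*0.571*0.821 + 0.989632*0.571*0.179 = 0.611469
Posterior = 0.169094 / 0.611469 ≈ 0.277

Now also conditioning on influenza≠true:
Numerator (weight on configurations with bacterial infection): 0.8848*0.179 = 0.158379
Denominator P(fever | ¬influenza): 0.04*0.821 + 0.8848*0.179 = 0.191219
P(bacterial infection | fever, ¬influenza) = 0.158379/0.191219 ≈ 0.828
With influenza excluded, bacterial infection must carry more of the explanatory weight for the fever.

Pr[bacterial infection | fever] ≈ 0.277; Pr[bacterial infection | fever, ¬influenza] ≈ 0.828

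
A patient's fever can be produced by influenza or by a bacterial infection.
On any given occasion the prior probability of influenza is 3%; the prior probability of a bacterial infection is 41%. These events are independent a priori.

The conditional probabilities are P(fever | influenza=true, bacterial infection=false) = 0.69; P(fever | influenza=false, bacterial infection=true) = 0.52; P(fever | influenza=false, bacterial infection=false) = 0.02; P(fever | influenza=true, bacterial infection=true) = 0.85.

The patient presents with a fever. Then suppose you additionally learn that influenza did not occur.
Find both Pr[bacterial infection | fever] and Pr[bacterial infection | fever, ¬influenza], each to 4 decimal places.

Pr[bacterial infection | fever] ≈ 0.9018; Pr[bacterial infection | fever, ¬influenza] ≈ 0.9476

P(fever) = 0.02*0.97*0.59 + 0.52*0.97*0.41 + 0.69*0.03*0.59 + 0.85*0.03*0.41 = 0.011446 + 0.206804 + 0.012213 + 0.010455 = 0.240918
The bacterial infection-present share is 0.206804 + 0.010455 = 0.217259.
Hence the posterior is 0.217259/0.240918 ≈ 0.9018.

Now also conditioning on influenza≠true:
P(fever | ¬influenza) = 0.02×0.59 + 0.52×0.41 = 0.011800 + 0.213200 = 0.225000
Restricting to configurations with bacterial infection present: 0.52×0.41 = 0.213200.
So P(bacterial infection | fever, ¬influenza) = 0.213200/0.225000 ≈ 0.9476.
With influenza excluded, bacterial infection must carry more of the explanatory weight for the fever.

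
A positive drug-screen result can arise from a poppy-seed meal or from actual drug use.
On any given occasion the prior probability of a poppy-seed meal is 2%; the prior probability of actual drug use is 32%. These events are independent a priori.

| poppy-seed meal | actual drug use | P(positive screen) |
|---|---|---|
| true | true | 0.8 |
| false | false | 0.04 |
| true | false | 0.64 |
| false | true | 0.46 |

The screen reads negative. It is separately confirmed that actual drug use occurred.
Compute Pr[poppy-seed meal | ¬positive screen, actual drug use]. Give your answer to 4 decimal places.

Pr[poppy-seed meal | ¬positive screen, actual drug use] ≈ 0.0075

Sum P(¬positive screen|·) weighted by the priors over both values of poppy-seed meal:
  P(¬positive screen | actual drug use) = 0.54×0.98 + 0.2×0.02
        = 0.529200 + 0.004000 = 0.533200
Configurations with poppy-seed meal contribute 0.004000, so
  P(poppy-seed meal | ¬positive screen, actual drug use) = 0.004000 / 0.533200 ≈ 0.0075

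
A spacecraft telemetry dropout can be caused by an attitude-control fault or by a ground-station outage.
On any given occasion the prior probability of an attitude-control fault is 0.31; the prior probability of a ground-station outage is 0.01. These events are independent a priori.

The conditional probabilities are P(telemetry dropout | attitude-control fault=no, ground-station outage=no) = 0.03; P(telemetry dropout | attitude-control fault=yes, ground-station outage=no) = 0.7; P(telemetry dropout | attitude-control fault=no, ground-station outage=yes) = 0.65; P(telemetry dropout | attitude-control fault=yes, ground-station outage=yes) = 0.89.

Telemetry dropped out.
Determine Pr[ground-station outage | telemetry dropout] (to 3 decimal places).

P(telemetry dropout) = 0.03*0.69*0.99 + 0.65*0.69*0.01 + 0.7*0.31*0.99 + 0.89*0.31*0.01 = 0.020493 + 0.004485 + 0.214830 + 0.002759 = 0.242567
Of this, 0.007244 comes from 0.004485 + 0.002759 (the ground-station outage=true cases).
So P(ground-station outage | telemetry dropout) = 0.007244/0.242567 ≈ 0.030.

Pr[ground-station outage | telemetry dropout] ≈ 0.030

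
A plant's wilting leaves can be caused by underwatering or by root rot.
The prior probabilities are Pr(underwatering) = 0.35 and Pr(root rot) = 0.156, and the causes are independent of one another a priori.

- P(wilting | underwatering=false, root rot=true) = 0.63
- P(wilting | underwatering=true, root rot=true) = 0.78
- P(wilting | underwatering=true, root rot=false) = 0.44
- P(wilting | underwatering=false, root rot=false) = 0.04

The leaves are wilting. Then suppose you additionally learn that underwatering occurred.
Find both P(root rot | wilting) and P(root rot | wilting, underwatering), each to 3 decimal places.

P(root rot | wilting) ≈ 0.412; P(root rot | wilting, underwatering) ≈ 0.247

By total probability over the 4 (underwatering, root rot) configurations:
  P(wilting) = 0.04·0.65·0.844 + 0.63·0.65·0.156 + 0.44·0.35·0.844 + 0.78·0.35·0.156
        = 0.021944 + 0.063882 + 0.129976 + 0.042588 = 0.258390
The terms with root rot present sum to 0.106470, so
  P(root rot | wilting) = 0.106470 / 0.258390 ≈ 0.412

Now condition on the additional information:
By total probability over both values of root rot:
  P(wilting | underwatering) = 0.44·0.844 + 0.78·0.156
        = 0.371360 + 0.121680 = 0.493040
Keeping only the root rot-present terms gives 0.121680, so
  P(root rot | wilting, underwatering) = 0.121680 / 0.493040 ≈ 0.247
This is intercausal reasoning (explaining away): once underwatering accounts for the wilting, root rot becomes less likely.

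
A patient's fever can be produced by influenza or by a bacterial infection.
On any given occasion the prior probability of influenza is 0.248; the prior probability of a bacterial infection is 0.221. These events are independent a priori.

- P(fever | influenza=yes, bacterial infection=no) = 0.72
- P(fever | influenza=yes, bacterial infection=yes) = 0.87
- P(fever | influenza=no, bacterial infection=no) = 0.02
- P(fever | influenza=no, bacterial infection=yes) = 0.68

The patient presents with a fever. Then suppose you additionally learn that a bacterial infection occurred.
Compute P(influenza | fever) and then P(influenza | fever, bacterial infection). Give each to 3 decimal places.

Weight on influenza=true, given the evidence: 0.139098 + 0.047683 = 0.186781
Normalizer over all consistent configurations: 0.02·0.752·0.779 + 0.68·0.752·0.221 + 0.72·0.248·0.779 + 0.87·0.248·0.221 = 0.311508
Posterior = 0.186781 / 0.311508 ≈ 0.600

With the extra evidence:
Enumerate both values of influenza and weight by the priors:
  P(fever | bacterial infection) = 0.68·0.752 + 0.87·0.248
        = 0.511360 + 0.215760 = 0.727120
Configurations with influenza contribute 0.215760, so
  P(influenza | fever, bacterial infection) = 0.215760 / 0.727120 ≈ 0.297

P(influenza | fever) ≈ 0.600; P(influenza | fever, bacterial infection) ≈ 0.297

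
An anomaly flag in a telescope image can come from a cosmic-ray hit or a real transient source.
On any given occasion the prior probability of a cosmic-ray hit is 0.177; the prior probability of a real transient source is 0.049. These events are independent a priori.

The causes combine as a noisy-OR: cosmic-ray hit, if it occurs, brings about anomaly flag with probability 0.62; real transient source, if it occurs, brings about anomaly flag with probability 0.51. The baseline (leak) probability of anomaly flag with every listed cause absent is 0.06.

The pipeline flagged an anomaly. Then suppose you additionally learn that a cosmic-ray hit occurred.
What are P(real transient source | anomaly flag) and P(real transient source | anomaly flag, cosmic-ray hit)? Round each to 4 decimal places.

Under noisy-OR, P(anomaly flag | causes) = 1 − (1−0.06)·∏(1−qᵢ) over the active causes.
P(anomaly flag) = 0.06×0.823×0.951 + 0.5394×0.823×0.049 + 0.6428×0.177×0.951 + 0.824972×0.177×0.049 = 0.046960 + 0.021752 + 0.108201 + 0.007155 = 0.184068
Restricting to configurations with real transient source present: 0.021752 + 0.007155 = 0.028907.
P(real transient source | anomaly flag) = 0.028907 / 0.184068 ≈ 0.1570

With the extra evidence:
Numerator (weight on configurations with real transient source): 0.824972×0.049 = 0.040424
Denominator P(anomaly flag | cosmic-ray hit): 0.6428×0.951 + 0.824972×0.049 = 0.651727
Posterior = 0.040424 / 0.651727 ≈ 0.0620
This is intercausal reasoning (explaining away): once cosmic-ray hit accounts for the anomaly flag, real transient source becomes less likely.

P(real transient source | anomaly flag) ≈ 0.1570; P(real transient source | anomaly flag, cosmic-ray hit) ≈ 0.0620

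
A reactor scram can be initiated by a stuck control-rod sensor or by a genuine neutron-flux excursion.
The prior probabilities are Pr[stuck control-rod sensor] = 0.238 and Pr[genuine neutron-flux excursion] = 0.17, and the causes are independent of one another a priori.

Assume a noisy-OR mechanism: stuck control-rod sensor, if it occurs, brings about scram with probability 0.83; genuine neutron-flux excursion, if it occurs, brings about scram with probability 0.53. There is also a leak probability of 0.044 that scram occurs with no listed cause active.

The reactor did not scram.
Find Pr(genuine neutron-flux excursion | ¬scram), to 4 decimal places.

Pr(genuine neutron-flux excursion | ¬scram) ≈ 0.0878

Under noisy-OR, P(scram | causes) = 1 − (1−0.044)·∏(1−qᵢ) over the active causes.
For the numerator, keep only genuine neutron-flux excursion=true terms: 0.058205 + 0.003090 = 0.061295
Denominator P(¬scram): 0.956×0.762×0.83 + 0.44932×0.762×0.17 + 0.16252×0.238×0.83 + 0.076384×0.238×0.17 = 0.698031
P(genuine neutron-flux excursion | ¬scram) = 0.061295/0.698031 ≈ 0.0878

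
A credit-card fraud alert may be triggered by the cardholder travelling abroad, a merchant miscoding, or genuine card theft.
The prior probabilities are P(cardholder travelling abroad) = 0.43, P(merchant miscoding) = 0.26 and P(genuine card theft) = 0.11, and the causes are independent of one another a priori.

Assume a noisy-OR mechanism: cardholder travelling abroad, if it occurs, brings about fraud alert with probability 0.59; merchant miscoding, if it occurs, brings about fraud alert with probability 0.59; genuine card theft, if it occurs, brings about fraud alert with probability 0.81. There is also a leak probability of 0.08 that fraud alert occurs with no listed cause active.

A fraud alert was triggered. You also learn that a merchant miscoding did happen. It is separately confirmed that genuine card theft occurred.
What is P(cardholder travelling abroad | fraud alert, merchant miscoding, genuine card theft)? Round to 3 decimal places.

P(cardholder travelling abroad | fraud alert, merchant miscoding, genuine card theft) ≈ 0.441

Under noisy-OR, P(fraud alert | causes) = 1 − (1−0.08)·∏(1−qᵢ) over the active causes.
Weight on cardholder travelling abroad=true, given the evidence: 0.970616·0.43 = 0.417365
Normalizer over all consistent configurations: 0.928332·0.57 + 0.970616·0.43 = 0.946514
P(cardholder travelling abroad | fraud alert, merchant miscoding, genuine card theft) = 0.417365/0.946514 ≈ 0.441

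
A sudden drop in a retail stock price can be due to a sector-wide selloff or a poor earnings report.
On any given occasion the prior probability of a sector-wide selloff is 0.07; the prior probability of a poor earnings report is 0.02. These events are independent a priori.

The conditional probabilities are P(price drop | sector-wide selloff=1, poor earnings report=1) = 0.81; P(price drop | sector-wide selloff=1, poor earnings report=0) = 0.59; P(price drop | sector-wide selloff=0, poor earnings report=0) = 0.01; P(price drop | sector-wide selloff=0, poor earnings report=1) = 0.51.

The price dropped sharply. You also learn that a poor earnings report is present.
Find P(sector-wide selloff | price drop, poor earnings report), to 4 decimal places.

P(sector-wide selloff | price drop, poor earnings report) ≈ 0.1068

P(price drop | poor earnings report) = 0.51·0.93 + 0.81·0.07 = 0.474300 + 0.056700 = 0.531000
The sector-wide selloff-present share is 0.81·0.07 = 0.056700.
Hence the posterior is 0.056700/0.531000 ≈ 0.1068.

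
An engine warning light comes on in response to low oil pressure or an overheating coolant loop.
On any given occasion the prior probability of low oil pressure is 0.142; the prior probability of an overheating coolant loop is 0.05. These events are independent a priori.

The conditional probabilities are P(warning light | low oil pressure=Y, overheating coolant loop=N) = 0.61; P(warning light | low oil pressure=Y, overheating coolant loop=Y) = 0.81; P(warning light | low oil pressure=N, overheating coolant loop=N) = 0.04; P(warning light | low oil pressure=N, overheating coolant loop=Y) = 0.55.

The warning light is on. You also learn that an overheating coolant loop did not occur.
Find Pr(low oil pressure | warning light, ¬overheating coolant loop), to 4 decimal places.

Pr(low oil pressure | warning light, ¬overheating coolant loop) ≈ 0.7162

P(warning light | ¬overheating coolant loop) = 0.04×0.858 + 0.61×0.142 = 0.034320 + 0.086620 = 0.120940
Restricting to configurations with low oil pressure present: 0.61×0.142 = 0.086620.
Hence the posterior is 0.086620/0.120940 ≈ 0.7162.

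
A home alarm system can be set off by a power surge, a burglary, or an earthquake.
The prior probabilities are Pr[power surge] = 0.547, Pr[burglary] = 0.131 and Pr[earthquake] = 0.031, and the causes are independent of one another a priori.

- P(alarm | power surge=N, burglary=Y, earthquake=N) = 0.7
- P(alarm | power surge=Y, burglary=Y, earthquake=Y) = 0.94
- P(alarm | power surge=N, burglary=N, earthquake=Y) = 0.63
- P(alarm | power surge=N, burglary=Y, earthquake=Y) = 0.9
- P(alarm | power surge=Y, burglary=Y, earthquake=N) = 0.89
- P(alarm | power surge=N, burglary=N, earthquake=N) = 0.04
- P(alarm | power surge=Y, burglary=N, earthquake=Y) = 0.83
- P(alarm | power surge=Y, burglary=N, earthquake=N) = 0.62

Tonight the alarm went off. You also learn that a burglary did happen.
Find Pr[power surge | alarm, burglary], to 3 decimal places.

P(alarm | burglary) = 0.7×0.453×0.969 + 0.9×0.453×0.031 + 0.89×0.547×0.969 + 0.94×0.547×0.031 = 0.307270 + 0.012639 + 0.471738 + 0.015940 = 0.807587
Restricting to configurations with power surge present: 0.471738 + 0.015940 = 0.487678.
So P(power surge | alarm, burglary) = 0.487678/0.807587 ≈ 0.604.

Pr[power surge | alarm, burglary] ≈ 0.604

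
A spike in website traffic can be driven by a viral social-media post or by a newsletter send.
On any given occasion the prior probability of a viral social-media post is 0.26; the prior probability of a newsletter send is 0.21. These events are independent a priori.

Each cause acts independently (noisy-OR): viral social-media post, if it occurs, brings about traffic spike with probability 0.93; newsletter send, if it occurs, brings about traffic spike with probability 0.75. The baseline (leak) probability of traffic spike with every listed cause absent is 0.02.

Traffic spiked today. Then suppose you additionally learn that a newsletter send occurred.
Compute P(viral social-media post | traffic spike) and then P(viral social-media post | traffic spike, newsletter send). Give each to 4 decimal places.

Under noisy-OR, P(traffic spike | causes) = 1 − (1−0.02)·∏(1−qᵢ) over the active causes.
P(traffic spike) = 0.02·0.74·0.79 + 0.755·0.74·0.21 + 0.9314·0.26·0.79 + 0.98285·0.26·0.21 = 0.011692 + 0.117327 + 0.191310 + 0.053664 = 0.373993
The viral social-media post-present share is 0.191310 + 0.053664 = 0.244974.
So P(viral social-media post | traffic spike) = 0.244974/0.373993 ≈ 0.6550.

With the extra evidence:
Numerator (weight on configurations with viral social-media post): 0.98285×0.26 = 0.255541
Normalizer over all consistent configurations: 0.755×0.74 + 0.98285×0.26 = 0.814241
P(viral social-media post | traffic spike, newsletter send) = 0.255541/0.814241 ≈ 0.3138
The drop from 0.6550 to 0.3138 is the explaining-away (discounting) effect.

P(viral social-media post | traffic spike) ≈ 0.6550; P(viral social-media post | traffic spike, newsletter send) ≈ 0.3138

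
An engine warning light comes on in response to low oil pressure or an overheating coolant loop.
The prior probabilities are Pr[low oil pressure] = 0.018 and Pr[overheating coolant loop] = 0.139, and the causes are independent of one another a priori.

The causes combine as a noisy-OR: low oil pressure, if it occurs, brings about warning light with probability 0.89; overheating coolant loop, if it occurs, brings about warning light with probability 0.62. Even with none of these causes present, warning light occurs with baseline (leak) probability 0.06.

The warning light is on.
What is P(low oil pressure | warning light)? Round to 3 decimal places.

P(low oil pressure | warning light) ≈ 0.105

Under noisy-OR, P(warning light | causes) = 1 − (1−0.06)·∏(1−qᵢ) over the active causes.
P(warning light) = 0.06×0.982×0.861 + 0.6428×0.982×0.139 + 0.8966×0.018×0.861 + 0.960708×0.018×0.139 = 0.050730 + 0.087741 + 0.013896 + 0.002404 = 0.154771
Restricting to configurations with low oil pressure present: 0.013896 + 0.002404 = 0.016300.
P(low oil pressure | warning light) = 0.016300 / 0.154771 ≈ 0.105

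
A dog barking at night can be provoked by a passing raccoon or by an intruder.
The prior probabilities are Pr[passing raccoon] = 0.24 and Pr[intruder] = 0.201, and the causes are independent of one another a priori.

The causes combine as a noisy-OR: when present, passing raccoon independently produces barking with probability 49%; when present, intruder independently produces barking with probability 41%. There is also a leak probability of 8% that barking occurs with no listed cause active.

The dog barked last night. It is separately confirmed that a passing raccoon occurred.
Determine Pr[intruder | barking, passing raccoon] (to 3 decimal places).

Pr[intruder | barking, passing raccoon] ≈ 0.255

Under noisy-OR, P(barking | causes) = 1 − (1−0.08)·∏(1−qᵢ) over the active causes.
Weight on intruder=true, given the evidence: 0.723172×0.201 = 0.145358
The normalizing constant is 0.5308×0.799 + 0.723172×0.201 = 0.569467
Posterior = 0.145358 / 0.569467 ≈ 0.255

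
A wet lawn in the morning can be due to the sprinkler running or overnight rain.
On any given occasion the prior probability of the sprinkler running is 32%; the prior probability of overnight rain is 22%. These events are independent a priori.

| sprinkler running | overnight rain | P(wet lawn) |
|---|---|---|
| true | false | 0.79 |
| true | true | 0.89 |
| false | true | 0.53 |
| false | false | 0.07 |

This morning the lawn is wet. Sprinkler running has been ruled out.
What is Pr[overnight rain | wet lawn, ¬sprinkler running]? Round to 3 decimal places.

Enumerate both values of overnight rain and weight by the priors:
  P(wet lawn | ¬sprinkler running) = 0.07·0.78 + 0.53·0.22
        = 0.054600 + 0.116600 = 0.171200
Keeping only the overnight rain-present terms gives 0.116600, so
  P(overnight rain | wet lawn, ¬sprinkler running) = 0.116600 / 0.171200 ≈ 0.681

Pr[overnight rain | wet lawn, ¬sprinkler running] ≈ 0.681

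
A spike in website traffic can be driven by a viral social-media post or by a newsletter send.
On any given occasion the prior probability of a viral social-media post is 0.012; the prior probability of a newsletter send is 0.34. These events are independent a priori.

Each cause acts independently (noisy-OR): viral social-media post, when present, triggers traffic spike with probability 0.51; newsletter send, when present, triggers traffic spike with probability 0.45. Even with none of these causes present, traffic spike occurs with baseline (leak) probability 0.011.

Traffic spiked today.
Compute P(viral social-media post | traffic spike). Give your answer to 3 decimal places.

P(viral social-media post | traffic spike) ≈ 0.042

Under noisy-OR, P(traffic spike | causes) = 1 − (1−0.011)·∏(1−qᵢ) over the active causes.
By total probability over the 4 (viral social-media post, newsletter send) configurations:
  P(traffic spike) = 0.011*0.988*0.66 + 0.45605*0.988*0.34 + 0.51539*0.012*0.66 + 0.733464*0.012*0.34
        = 0.007173 + 0.153196 + 0.004082 + 0.002993 = 0.167444
Configurations with viral social-media post contribute 0.007075, so
  P(viral social-media post | traffic spike) = 0.007075 / 0.167444 ≈ 0.042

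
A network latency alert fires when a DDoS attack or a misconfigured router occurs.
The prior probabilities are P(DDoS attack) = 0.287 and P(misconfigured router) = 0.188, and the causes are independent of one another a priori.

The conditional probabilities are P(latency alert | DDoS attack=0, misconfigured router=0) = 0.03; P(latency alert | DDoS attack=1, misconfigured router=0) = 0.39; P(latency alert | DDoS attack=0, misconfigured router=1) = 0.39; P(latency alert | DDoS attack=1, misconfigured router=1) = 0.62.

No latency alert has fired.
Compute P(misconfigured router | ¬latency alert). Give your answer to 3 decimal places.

P(misconfigured router | ¬latency alert) ≈ 0.127

Numerator (weight on configurations with misconfigured router): 0.081767 + 0.020503 = 0.102270
The normalizing constant is 0.97*0.713*0.812 + 0.61*0.713*0.188 + 0.61*0.287*0.812 + 0.38*0.287*0.188 = 0.806014
Posterior = 0.102270 / 0.806014 ≈ 0.127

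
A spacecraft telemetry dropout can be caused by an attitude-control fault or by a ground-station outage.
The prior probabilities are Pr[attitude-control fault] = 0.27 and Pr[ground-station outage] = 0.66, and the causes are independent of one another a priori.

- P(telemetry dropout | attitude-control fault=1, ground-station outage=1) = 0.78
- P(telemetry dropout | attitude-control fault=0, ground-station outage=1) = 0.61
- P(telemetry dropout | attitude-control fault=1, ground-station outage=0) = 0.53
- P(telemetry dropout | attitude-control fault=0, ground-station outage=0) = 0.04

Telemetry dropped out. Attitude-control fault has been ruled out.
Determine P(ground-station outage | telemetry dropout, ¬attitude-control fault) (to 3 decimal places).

P(telemetry dropout | ¬attitude-control fault) = 0.04·0.34 + 0.61·0.66 = 0.013600 + 0.402600 = 0.416200
Restricting to configurations with ground-station outage present: 0.61·0.66 = 0.402600.
P(ground-station outage | telemetry dropout, ¬attitude-control fault) = 0.402600 / 0.416200 ≈ 0.967

P(ground-station outage | telemetry dropout, ¬attitude-control fault) ≈ 0.967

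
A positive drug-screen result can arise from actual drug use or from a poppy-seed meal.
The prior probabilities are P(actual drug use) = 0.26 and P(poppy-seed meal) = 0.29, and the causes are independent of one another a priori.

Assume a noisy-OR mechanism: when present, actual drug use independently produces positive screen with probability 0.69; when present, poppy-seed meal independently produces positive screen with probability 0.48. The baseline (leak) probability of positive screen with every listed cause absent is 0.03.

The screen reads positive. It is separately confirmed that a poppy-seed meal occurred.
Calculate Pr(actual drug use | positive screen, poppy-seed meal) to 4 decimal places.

Under noisy-OR, P(positive screen | causes) = 1 − (1−0.03)·∏(1−qᵢ) over the active causes.
By total probability over both values of actual drug use:
  P(positive screen | poppy-seed meal) = 0.4956·0.74 + 0.843636·0.26
        = 0.366744 + 0.219345 = 0.586089
Configurations with actual drug use contribute 0.219345, so
  P(actual drug use | positive screen, poppy-seed meal) = 0.219345 / 0.586089 ≈ 0.3743

Pr(actual drug use | positive screen, poppy-seed meal) ≈ 0.3743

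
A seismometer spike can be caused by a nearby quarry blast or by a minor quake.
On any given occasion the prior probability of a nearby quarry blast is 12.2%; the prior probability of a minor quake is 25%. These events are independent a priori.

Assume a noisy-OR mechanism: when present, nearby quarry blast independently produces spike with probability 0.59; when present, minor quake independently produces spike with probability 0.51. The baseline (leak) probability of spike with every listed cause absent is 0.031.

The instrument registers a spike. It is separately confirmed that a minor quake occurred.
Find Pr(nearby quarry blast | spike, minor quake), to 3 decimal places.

Pr(nearby quarry blast | spike, minor quake) ≈ 0.176

Under noisy-OR, P(spike | causes) = 1 − (1−0.031)·∏(1−qᵢ) over the active causes.
P(spike | minor quake) = 0.52519·0.878 + 0.805328·0.122 = 0.461117 + 0.098250 = 0.559367
Restricting to configurations with nearby quarry blast present: 0.805328·0.122 = 0.098250.
P(nearby quarry blast | spike, minor quake) = 0.098250 / 0.559367 ≈ 0.176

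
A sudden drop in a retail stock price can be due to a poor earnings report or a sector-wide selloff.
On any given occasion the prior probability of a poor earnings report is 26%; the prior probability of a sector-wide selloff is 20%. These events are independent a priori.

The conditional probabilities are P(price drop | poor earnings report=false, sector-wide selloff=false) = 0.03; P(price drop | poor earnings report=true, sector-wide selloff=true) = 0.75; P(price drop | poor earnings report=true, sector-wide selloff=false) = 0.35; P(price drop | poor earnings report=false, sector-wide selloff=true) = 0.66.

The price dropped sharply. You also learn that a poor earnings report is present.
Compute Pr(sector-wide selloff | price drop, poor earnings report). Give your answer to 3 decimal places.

Pr(sector-wide selloff | price drop, poor earnings report) ≈ 0.349

P(price drop | poor earnings report) = 0.35*0.8 + 0.75*0.2 = 0.280000 + 0.150000 = 0.430000
Of this, 0.150000 comes from 0.75*0.2 (the sector-wide selloff=true cases).
Hence the posterior is 0.150000/0.430000 ≈ 0.349.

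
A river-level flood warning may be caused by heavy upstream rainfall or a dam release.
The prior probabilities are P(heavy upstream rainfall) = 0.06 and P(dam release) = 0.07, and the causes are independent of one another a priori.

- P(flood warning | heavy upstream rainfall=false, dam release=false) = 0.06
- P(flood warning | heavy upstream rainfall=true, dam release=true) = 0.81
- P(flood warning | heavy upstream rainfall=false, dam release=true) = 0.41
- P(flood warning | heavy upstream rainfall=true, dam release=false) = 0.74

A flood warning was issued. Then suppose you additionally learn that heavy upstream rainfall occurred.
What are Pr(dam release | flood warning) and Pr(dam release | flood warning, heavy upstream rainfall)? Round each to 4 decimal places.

Pr(dam release | flood warning) ≈ 0.2448; Pr(dam release | flood warning, heavy upstream rainfall) ≈ 0.0761

By total probability over the 4 (heavy upstream rainfall, dam release) configurations:
  P(flood warning) = 0.06·0.94·0.93 + 0.41·0.94·0.07 + 0.74·0.06·0.93 + 0.81·0.06·0.07
        = 0.052452 + 0.026978 + 0.041292 + 0.003402 = 0.124124
Keeping only the dam release-present terms gives 0.030380, so
  P(dam release | flood warning) = 0.030380 / 0.124124 ≈ 0.2448

Now condition on the additional information:
Enumerate both values of dam release and weight by the priors:
  P(flood warning | heavy upstream rainfall) = 0.74·0.93 + 0.81·0.07
        = 0.688200 + 0.056700 = 0.744900
The terms with dam release present sum to 0.056700, so
  P(dam release | flood warning, heavy upstream rainfall) = 0.056700 / 0.744900 ≈ 0.0761
This is intercausal reasoning (explaining away): once heavy upstream rainfall accounts for the flood warning, dam release becomes less likely.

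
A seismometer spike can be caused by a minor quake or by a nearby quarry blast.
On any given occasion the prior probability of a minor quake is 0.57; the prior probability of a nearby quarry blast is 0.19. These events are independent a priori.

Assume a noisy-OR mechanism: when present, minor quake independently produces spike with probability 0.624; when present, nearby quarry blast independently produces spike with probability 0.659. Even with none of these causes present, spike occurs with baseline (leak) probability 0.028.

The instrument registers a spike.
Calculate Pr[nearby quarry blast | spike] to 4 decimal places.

Pr[nearby quarry blast | spike] ≈ 0.3305

Under noisy-OR, P(spike | causes) = 1 − (1−0.028)·∏(1−qᵢ) over the active causes.
By total probability over the 4 (minor quake, nearby quarry blast) configurations:
  P(spike) = 0.028*0.43*0.81 + 0.668548*0.43*0.19 + 0.634528*0.57*0.81 + 0.875374*0.57*0.19
        = 0.009752 + 0.054620 + 0.292962 + 0.094803 = 0.452137
The terms with nearby quarry blast present sum to 0.149423, so
  P(nearby quarry blast | spike) = 0.149423 / 0.452137 ≈ 0.3305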